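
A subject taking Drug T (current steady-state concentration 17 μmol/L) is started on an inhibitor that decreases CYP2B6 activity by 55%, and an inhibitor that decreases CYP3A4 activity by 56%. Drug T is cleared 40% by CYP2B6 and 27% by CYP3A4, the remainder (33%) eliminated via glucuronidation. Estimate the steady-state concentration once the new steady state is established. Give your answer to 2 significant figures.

27 μmol/L

The CYP2B6 pathway (40% of clearance) falls to 0.45× activity: 0.4 × 0.45 = 0.18.
The CYP3A4 pathway (27% of clearance) drops to 0.44× activity: 0.27 × 0.44 = 0.1188.
The remaining 33% of clearance is unaffected.
Relative clearance = 0.18 + 0.1188 + 0.33 = 0.6288.
New steady-state concentration = 17 / 0.6288 = 27 μmol/L (concentration scales inversely with clearance).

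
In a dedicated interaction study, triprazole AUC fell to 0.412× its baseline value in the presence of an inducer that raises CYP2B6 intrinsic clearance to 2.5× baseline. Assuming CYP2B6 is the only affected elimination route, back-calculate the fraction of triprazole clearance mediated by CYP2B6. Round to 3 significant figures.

CL'/CL = 1 / 0.412 = 2.427
2.5·fm + (1 − fm) = 2.427
fm = (2.427 − 1) / (2.5 − 1) = 0.951

0.951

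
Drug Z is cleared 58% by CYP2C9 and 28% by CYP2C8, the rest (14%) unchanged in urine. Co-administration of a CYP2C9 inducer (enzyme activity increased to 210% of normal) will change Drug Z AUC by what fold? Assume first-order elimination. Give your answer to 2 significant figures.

The CYP2C9 pathway (58% of clearance) is boosted to 2.1× activity: 0.58 × 2.1 = 1.218.
CYP2C8 (28%) and the residual 14% are unaffected.
CL_new/CL_old = 1.218 + 0.28 + 0.14 = 1.638.
Since AUC ∝ 1/CL, the ratio is 1 / 1.638 = 0.61.

0.61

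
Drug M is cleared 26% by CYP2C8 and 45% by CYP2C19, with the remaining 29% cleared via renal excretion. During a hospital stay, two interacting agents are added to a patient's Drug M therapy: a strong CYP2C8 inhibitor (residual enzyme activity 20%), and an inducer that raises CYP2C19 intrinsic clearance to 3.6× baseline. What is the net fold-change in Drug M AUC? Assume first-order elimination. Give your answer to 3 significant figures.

The CYP2C8 pathway (26% of clearance) is reduced to 0.2× activity: 0.26 × 0.2 = 0.052.
The CYP2C19 pathway (45% of clearance) is boosted to 3.6× activity: 0.45 × 3.6 = 1.62.
Non-CYP routes (29%) are unchanged.
CL_new/CL_old = 0.052 + 1.62 + 0.29 = 1.962.
AUC ∝ 1/CL: fold-change = 1 / 1.962 = 0.510.

0.510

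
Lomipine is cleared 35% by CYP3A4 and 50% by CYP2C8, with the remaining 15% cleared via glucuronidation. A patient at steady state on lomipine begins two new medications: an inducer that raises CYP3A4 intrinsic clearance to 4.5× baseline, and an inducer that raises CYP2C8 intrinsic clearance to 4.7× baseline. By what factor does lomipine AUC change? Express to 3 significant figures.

0.245

The CYP3A4 pathway (35% of clearance) is boosted to 4.5× activity: 0.35 × 4.5 = 1.575.
The CYP2C8 pathway (50% of clearance) rises to 4.7× activity: 0.5 × 4.7 = 2.35.
Non-CYP routes (15%) are unchanged.
New clearance relative to baseline: 1.575 + 2.35 + 0.15 = 4.075.
AUC ∝ 1/CL: fold-change = 1 / 4.075 = 0.245.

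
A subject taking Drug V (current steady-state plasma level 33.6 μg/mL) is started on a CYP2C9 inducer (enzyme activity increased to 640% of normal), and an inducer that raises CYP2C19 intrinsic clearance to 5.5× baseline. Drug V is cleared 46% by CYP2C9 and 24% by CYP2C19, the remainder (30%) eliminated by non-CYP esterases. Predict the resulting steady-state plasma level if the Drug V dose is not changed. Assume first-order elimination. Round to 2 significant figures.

The CYP2C9 pathway (46% of clearance) rises to 6.4× activity: 0.46 × 6.4 = 2.944.
The CYP2C19 pathway (24% of clearance) increases to 5.5× activity: 0.24 × 5.5 = 1.32.
The remaining 30% of clearance is unaffected.
CL_new/CL_old = 2.944 + 1.32 + 0.3 = 4.564.
Dividing the baseline by the relative clearance: 33.6 / 4.564 = 7.4 μg/mL.

7.4 μg/mL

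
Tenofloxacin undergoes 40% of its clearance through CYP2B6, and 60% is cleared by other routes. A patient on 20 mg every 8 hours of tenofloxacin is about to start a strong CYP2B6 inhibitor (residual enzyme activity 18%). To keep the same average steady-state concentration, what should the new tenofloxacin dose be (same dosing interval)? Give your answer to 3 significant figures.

CYP2B6: 0.4 × 0.18 = 0.072
Other: 0.6 (unchanged)
CL_new/CL_old = 0.072 + 0.6 = 0.672.
Exposure is unchanged when dose changes in proportion to clearance. New dose = 20 mg × 0.672 = 13.4 mg.

13.4 mg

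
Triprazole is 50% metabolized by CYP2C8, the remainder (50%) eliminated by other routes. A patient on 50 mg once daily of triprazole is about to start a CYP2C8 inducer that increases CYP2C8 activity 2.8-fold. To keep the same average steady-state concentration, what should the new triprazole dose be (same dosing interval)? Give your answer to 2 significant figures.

The CYP2C8 pathway (50% of clearance) is boosted to 2.8× activity: 0.5 × 2.8 = 1.4.
The remaining 50% of clearance is unaffected.
CL_new/CL_old = 1.4 + 0.5 = 1.9.
Exposure is unchanged when dose changes in proportion to clearance. New dose = 50 mg × 1.9 = 95 mg.

95 mg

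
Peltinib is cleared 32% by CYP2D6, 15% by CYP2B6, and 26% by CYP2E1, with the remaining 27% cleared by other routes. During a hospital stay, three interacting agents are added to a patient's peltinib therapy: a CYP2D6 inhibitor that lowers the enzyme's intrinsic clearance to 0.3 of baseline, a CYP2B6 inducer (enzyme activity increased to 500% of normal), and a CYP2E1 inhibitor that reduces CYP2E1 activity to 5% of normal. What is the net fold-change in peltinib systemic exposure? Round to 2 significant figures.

0.89

CYP2D6: 0.32 × 0.3 = 0.096
CYP2B6: 0.15 × 5 = 0.75
CYP2E1: 0.26 × 0.05 = 0.013
Other: 0.27 (unchanged)
CL_new/CL_old = 0.096 + 0.75 + 0.013 + 0.27 = 1.129.
Net systemic exposure ratio = 1 / 1.129 = 0.89.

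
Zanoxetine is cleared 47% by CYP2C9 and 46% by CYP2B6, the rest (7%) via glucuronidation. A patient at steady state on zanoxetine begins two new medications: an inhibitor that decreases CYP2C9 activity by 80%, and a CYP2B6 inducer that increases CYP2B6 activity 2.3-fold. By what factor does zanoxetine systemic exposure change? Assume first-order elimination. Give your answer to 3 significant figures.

0.818

The CYP2C9 pathway (47% of clearance) drops to 0.2× activity: 0.47 × 0.2 = 0.094.
The CYP2B6 pathway (46% of clearance) increases to 2.3× activity: 0.46 × 2.3 = 1.058.
The remaining 7% of clearance is unaffected.
New clearance relative to baseline: 0.094 + 1.058 + 0.07 = 1.222.
Systemic exposure ∝ 1/CL: fold-change = 1 / 1.222 = 0.818.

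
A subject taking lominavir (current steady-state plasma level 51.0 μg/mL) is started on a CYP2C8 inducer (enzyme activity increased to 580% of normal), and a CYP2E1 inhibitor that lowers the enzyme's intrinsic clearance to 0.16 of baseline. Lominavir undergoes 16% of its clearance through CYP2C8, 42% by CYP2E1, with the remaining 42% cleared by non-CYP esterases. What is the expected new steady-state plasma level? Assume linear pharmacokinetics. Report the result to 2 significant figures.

36 μg/mL

The CYP2C8 pathway (16% of clearance) rises to 5.8× activity: 0.16 × 5.8 = 0.928.
The CYP2E1 pathway (42% of clearance) drops to 0.16× activity: 0.42 × 0.16 = 0.0672.
Non-CYP routes (42%) are unchanged.
CL_new/CL_old = 0.928 + 0.0672 + 0.42 = 1.4152.
Steady-state plasma level ∝ 1/CL: new value = 51.0 / 1.4152 = 36 μg/mL.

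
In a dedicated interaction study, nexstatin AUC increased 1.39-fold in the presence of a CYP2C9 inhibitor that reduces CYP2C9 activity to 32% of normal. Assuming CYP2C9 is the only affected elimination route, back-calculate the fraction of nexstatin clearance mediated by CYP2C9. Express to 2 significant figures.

Call the CYP2C9 fraction fm. After the interaction, CL_new/CL_old = fm × 0.32 + (1 − fm).
AUC ratio = 1 / (new CL fraction), so new CL fraction = 1 / 1.39 = 0.7194.
fm × 0.32 + 1 − fm = 0.7194  ⇒  fm × (0.32 − 1) = −0.2806  ⇒  fm = 0.41.

0.41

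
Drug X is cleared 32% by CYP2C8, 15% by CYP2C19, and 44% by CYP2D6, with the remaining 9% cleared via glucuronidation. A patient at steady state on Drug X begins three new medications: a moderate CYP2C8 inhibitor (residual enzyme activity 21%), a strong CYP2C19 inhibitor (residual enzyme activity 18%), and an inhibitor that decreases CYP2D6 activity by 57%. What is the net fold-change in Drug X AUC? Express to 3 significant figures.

The CYP2C8 pathway (32% of clearance) is reduced to 0.21× activity: 0.32 × 0.21 = 0.0672.
The CYP2C19 pathway (15% of clearance) is reduced to 0.18× activity: 0.15 × 0.18 = 0.027.
The CYP2D6 pathway (44% of clearance) falls to 0.43× activity: 0.44 × 0.43 = 0.1892.
The remaining 9% of clearance is unaffected.
New clearance relative to baseline: 0.0672 + 0.027 + 0.1892 + 0.09 = 0.3734.
AUC ∝ 1/CL: fold-change = 1 / 0.3734 = 2.68.

2.68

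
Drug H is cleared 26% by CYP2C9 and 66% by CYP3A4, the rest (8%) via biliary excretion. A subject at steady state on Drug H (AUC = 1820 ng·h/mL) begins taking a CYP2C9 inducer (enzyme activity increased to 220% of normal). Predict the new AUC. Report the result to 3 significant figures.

1.39 × 10³ ng·h/mL

CYP2C9: 0.26 × 2.2 = 0.572
CYP3A4: 0.66 (unchanged)
Other: 0.08 (unchanged)
Relative clearance = 0.572 + 0.66 + 0.08 = 1.312.
New AUC = baseline ÷ relative clearance = 1820 / 1.312 = 1.39 × 10³ ng·h/mL.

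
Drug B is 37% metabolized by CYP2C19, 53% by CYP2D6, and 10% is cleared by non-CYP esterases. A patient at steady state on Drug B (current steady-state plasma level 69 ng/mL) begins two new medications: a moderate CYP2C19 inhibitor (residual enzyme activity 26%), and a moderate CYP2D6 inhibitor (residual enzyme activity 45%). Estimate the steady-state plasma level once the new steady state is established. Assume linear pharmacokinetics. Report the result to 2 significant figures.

The CYP2C19 pathway (37% of clearance) falls to 0.26× activity: 0.37 × 0.26 = 0.0962.
The CYP2D6 pathway (53% of clearance) falls to 0.45× activity: 0.53 × 0.45 = 0.2385.
Non-CYP routes (10%) are unchanged.
CL_new/CL_old = 0.0962 + 0.2385 + 0.1 = 0.4347.
Dividing the baseline by the relative clearance: 69 / 0.4347 = 1.6 × 10² ng/mL.

1.6 × 10² ng/mL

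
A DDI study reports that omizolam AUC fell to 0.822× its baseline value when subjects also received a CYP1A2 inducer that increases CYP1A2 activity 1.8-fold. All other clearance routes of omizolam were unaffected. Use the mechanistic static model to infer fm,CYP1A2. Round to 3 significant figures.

Call the CYP1A2 fraction fm. After the interaction, CL_new/CL_old = fm × 1.8 + (1 − fm).
AUC ratio = 1 / (new CL fraction), so new CL fraction = 1 / 0.822 = 1.217.
fm × 1.8 + 1 − fm = 1.217  ⇒  fm × (1.8 − 1) = 0.2165  ⇒  fm = 0.271.

0.271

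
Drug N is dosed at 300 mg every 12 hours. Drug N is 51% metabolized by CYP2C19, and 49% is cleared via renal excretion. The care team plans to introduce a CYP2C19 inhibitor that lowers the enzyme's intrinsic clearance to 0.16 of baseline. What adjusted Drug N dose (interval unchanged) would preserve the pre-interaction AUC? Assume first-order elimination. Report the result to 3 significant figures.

171 mg

The CYP2C19 pathway (51% of clearance) falls to 0.16× activity: 0.51 × 0.16 = 0.0816.
Non-CYP routes (49%) are unchanged.
New clearance relative to baseline: 0.0816 + 0.49 = 0.5716.
To maintain the same steady-state level, dose must scale with clearance: new dose = 300 × 0.5716 = 171 mg.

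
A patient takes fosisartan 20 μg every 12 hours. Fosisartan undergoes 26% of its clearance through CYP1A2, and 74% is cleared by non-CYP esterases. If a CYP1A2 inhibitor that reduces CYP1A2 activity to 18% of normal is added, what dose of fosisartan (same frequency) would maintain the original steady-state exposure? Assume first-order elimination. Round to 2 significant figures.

16 μg

CYP1A2: 0.26 × 0.18 = 0.0468
Other: 0.74 (unchanged)
New clearance relative to baseline: 0.0468 + 0.74 = 0.7868.
Exposure is unchanged when dose changes in proportion to clearance. New dose = 20 μg × 0.7868 = 16 μg.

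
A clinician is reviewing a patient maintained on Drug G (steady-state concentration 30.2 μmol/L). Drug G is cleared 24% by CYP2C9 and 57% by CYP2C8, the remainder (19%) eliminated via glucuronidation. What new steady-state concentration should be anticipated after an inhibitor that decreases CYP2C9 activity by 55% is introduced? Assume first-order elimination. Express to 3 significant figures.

34.8 μmol/L

The CYP2C9 pathway (24% of clearance) drops to 0.45× activity: 0.24 × 0.45 = 0.108.
CYP2C8 (57%) and the residual 19% are unaffected.
CL_new/CL_old = 0.108 + 0.57 + 0.19 = 0.868.
New steady-state concentration = baseline ÷ relative clearance = 30.2 / 0.868 = 34.8 μmol/L.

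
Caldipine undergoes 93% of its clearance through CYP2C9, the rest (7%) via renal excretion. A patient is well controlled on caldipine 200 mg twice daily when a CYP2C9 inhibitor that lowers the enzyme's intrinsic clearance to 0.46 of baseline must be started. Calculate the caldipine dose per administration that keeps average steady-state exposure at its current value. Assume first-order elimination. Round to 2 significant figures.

The CYP2C9 pathway (93% of clearance) falls to 0.46× activity: 0.93 × 0.46 = 0.4278.
Non-CYP routes (7%) are unchanged.
Relative clearance = 0.4278 + 0.07 = 0.4978.
To maintain the same steady-state level, dose must scale with clearance: new dose = 200 × 0.4978 = 1.0 × 10² mg.

1.0 × 10² mg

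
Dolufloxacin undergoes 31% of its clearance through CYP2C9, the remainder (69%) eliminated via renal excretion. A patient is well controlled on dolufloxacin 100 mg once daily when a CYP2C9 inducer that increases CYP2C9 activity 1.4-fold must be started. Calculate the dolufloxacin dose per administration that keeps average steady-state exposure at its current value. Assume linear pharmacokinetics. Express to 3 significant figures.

112 mg

The CYP2C9 pathway (31% of clearance) rises to 1.4× activity: 0.31 × 1.4 = 0.434.
The remaining 69% of clearance is unaffected.
New clearance relative to baseline: 0.434 + 0.69 = 1.124.
To maintain the same steady-state level, dose must scale with clearance: new dose = 100 × 1.124 = 112 mg.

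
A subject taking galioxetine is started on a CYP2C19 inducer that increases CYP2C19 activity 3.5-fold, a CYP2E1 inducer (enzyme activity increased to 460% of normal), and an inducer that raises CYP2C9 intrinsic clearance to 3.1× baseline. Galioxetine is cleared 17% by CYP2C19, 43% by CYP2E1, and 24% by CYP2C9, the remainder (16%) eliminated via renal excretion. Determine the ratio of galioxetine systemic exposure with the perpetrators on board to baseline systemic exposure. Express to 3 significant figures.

0.288

CYP2C19: 0.17 × 3.5 = 0.595
CYP2E1: 0.43 × 4.6 = 1.978
CYP2C9: 0.24 × 3.1 = 0.744
Other: 0.16 (unchanged)
New clearance relative to baseline: 0.595 + 1.978 + 0.744 + 0.16 = 3.477.
Because systemic exposure varies inversely with clearance, the combined effect is 1 / 3.477 = 0.288.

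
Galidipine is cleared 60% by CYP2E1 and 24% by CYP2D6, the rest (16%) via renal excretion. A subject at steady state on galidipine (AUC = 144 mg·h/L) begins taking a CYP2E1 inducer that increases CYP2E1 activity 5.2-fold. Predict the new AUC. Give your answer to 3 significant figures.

40.9 mg·h/L

The CYP2E1 pathway (60% of clearance) is boosted to 5.2× activity: 0.6 × 5.2 = 3.12.
CYP2D6 (24%) and the residual 16% are unaffected.
New clearance relative to baseline: 3.12 + 0.24 + 0.16 = 3.52.
With dosing unchanged, AUC scales as 1/CL: 144 / 3.52 = 40.9 mg·h/L.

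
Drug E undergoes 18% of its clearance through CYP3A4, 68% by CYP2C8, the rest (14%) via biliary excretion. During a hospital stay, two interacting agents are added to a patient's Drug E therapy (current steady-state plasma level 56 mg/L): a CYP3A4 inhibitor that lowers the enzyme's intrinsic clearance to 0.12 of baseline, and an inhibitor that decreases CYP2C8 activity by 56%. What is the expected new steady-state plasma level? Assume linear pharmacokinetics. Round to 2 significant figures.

1.2 × 10² mg/L

The CYP3A4 pathway (18% of clearance) falls to 0.12× activity: 0.18 × 0.12 = 0.0216.
The CYP2C8 pathway (68% of clearance) is reduced to 0.44× activity: 0.68 × 0.44 = 0.2992.
Non-CYP routes (14%) are unchanged.
New clearance relative to baseline: 0.0216 + 0.2992 + 0.14 = 0.4608.
New steady-state plasma level = 56 / 0.4608 = 1.2 × 10² mg/L (concentration scales inversely with clearance).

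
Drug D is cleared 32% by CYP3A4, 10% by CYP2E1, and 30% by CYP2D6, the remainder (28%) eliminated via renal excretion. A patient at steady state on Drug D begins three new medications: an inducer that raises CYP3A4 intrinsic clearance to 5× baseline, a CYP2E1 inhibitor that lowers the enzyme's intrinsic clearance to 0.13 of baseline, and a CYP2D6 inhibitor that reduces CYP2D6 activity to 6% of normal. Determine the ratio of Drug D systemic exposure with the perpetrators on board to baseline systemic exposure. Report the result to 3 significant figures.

The CYP3A4 pathway (32% of clearance) rises to 5× activity: 0.32 × 5 = 1.6.
The CYP2E1 pathway (10% of clearance) drops to 0.13× activity: 0.1 × 0.13 = 0.013.
The CYP2D6 pathway (30% of clearance) falls to 0.06× activity: 0.3 × 0.06 = 0.018.
The remaining 28% of clearance is unaffected.
CL_new/CL_old = 1.6 + 0.013 + 0.018 + 0.28 = 1.911.
Net systemic exposure ratio = 1 / 1.911 = 0.523.

0.523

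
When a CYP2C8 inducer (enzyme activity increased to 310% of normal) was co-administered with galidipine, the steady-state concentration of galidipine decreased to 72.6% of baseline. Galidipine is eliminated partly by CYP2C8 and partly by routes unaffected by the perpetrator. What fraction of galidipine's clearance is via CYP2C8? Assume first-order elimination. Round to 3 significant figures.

Let x = fm,CYP2C8. Because steady-state concentration ∝ 1/CL, relative clearance rose to 1/0.726 = 1.377.
Only the CYP2C8 route changed, so 1.377 = x·3.1 + (1 − x), giving x = 0.180.

0.180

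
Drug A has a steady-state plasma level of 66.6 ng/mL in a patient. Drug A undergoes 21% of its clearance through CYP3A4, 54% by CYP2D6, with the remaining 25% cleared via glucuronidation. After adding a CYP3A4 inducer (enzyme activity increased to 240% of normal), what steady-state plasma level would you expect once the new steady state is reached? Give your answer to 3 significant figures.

51.5 ng/mL

CYP3A4: 0.21 × 2.4 = 0.504
CYP2D6: 0.54 (unchanged)
Other: 0.25 (unchanged)
Relative clearance = 0.504 + 0.54 + 0.25 = 1.294.
With dosing unchanged, steady-state plasma level scales as 1/CL: 66.6 / 1.294 = 51.5 ng/mL.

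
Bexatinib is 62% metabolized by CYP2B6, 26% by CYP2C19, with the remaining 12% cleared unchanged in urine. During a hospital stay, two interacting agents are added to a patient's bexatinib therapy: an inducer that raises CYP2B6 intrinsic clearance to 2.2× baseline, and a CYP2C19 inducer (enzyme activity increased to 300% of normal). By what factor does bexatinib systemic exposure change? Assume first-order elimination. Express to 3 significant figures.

0.442

The CYP2B6 pathway (62% of clearance) increases to 2.2× activity: 0.62 × 2.2 = 1.364.
The CYP2C19 pathway (26% of clearance) rises to 3× activity: 0.26 × 3 = 0.78.
Non-CYP routes (12%) are unchanged.
CL_new/CL_old = 1.364 + 0.78 + 0.12 = 2.264.
Net systemic exposure ratio = 1 / 2.264 = 0.442.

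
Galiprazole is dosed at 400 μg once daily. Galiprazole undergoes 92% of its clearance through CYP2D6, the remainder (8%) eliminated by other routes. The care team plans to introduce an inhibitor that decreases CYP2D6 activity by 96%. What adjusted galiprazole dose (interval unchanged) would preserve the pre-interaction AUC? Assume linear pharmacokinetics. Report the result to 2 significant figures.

47 μg

CYP2D6: 0.92 × 0.04 = 0.0368
Other: 0.08 (unchanged)
CL_new/CL_old = 0.0368 + 0.08 = 0.1168.
To maintain the same steady-state level, dose must scale with clearance: new dose = 400 × 0.1168 = 47 μg.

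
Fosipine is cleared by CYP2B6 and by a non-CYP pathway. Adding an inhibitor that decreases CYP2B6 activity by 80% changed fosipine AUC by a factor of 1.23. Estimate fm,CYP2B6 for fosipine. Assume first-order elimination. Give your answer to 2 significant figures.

0.23

Let fm be the CYP2B6 fraction. New clearance relative to baseline = fm × 0.2 + (1 − fm).
AUC ratio = 1 / (new CL fraction), so new CL fraction = 1 / 1.23 = 0.813.
fm × 0.2 + 1 − fm = 0.813  ⇒  fm × (0.2 − 1) = −0.187  ⇒  fm = 0.23.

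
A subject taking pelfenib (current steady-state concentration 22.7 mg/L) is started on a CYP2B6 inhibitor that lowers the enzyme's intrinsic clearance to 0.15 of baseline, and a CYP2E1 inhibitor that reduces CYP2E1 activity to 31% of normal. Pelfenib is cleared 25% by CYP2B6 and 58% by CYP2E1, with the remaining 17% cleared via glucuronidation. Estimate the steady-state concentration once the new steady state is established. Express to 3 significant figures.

The CYP2B6 pathway (25% of clearance) is reduced to 0.15× activity: 0.25 × 0.15 = 0.0375.
The CYP2E1 pathway (58% of clearance) is reduced to 0.31× activity: 0.58 × 0.31 = 0.1798.
Non-CYP routes (17%) are unchanged.
New clearance relative to baseline: 0.0375 + 0.1798 + 0.17 = 0.3873.
Dividing the baseline by the relative clearance: 22.7 / 0.3873 = 58.6 mg/L.

58.6 mg/L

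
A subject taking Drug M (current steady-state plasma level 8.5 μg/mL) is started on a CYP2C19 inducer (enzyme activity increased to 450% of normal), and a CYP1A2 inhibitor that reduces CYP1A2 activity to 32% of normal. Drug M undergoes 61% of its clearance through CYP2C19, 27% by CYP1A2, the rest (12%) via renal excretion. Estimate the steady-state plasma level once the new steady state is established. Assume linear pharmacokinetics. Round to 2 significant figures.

The CYP2C19 pathway (61% of clearance) is boosted to 4.5× activity: 0.61 × 4.5 = 2.745.
The CYP1A2 pathway (27% of clearance) drops to 0.32× activity: 0.27 × 0.32 = 0.0864.
Non-CYP routes (12%) are unchanged.
Relative clearance = 2.745 + 0.0864 + 0.12 = 2.9514.
Dividing the baseline by the relative clearance: 8.5 / 2.9514 = 2.9 μg/mL.

2.9 μg/mL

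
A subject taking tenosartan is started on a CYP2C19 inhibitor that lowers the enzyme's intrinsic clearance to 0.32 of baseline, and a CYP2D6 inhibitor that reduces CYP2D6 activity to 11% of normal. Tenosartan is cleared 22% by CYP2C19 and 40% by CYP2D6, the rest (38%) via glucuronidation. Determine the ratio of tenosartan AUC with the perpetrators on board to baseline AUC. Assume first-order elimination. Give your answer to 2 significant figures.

CYP2C19: 0.22 × 0.32 = 0.0704
CYP2D6: 0.4 × 0.11 = 0.044
Other: 0.38 (unchanged)
CL_new/CL_old = 0.0704 + 0.044 + 0.38 = 0.4944.
AUC ∝ 1/CL: fold-change = 1 / 0.4944 = 2.0.

2.0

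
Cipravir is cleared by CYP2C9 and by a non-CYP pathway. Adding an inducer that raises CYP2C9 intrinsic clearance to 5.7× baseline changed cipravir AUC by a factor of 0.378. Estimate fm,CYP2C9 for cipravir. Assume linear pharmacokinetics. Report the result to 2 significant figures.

Let x = fm,CYP2C9. Because AUC ∝ 1/CL, relative clearance rose to 1/0.378 = 2.646.
Setting x·5.7 + (1 − x) = 2.646 and solving: x = (2.646 − 1)/(5.7 − 1) = 0.35.

0.35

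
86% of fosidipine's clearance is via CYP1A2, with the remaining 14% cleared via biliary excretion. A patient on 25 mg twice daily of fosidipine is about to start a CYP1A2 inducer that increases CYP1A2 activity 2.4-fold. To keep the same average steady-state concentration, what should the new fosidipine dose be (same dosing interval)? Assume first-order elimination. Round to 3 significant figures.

The CYP1A2 pathway (86% of clearance) rises to 2.4× activity: 0.86 × 2.4 = 2.064.
The remaining 14% of clearance is unaffected.
Relative clearance = 2.064 + 0.14 = 2.204.
To maintain the same steady-state level, dose must scale with clearance: new dose = 25 × 2.204 = 55.1 mg.

55.1 mg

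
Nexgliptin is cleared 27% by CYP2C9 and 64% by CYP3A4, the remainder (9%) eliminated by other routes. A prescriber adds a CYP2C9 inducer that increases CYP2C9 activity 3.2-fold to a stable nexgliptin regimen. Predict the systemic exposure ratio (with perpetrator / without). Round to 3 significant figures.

0.627

The CYP2C9 pathway (27% of clearance) rises to 3.2× activity: 0.27 × 3.2 = 0.864.
CYP3A4 (64%) and the residual 9% are unaffected.
CL_new/CL_old = 0.864 + 0.64 + 0.09 = 1.594.
Systemic exposure is inversely proportional to clearance, so the fold-change is 1 / 1.594 = 0.627.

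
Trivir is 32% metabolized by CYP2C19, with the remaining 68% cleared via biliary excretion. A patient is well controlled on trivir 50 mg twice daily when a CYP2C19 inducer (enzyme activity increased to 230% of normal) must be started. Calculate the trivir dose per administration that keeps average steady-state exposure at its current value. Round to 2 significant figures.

The CYP2C19 pathway (32% of clearance) is boosted to 2.3× activity: 0.32 × 2.3 = 0.736.
Non-CYP routes (68%) are unchanged.
Relative clearance = 0.736 + 0.68 = 1.416.
Css,avg = (dose rate)/CL, so holding Css fixed requires dose ∝ CL: 50 × 1.416 = 71 mg.

71 mg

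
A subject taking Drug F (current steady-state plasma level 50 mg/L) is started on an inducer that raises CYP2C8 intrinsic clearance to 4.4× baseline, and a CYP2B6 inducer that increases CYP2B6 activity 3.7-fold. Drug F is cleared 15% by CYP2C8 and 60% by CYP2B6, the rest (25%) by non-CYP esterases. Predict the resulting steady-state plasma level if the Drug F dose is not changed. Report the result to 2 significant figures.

CYP2C8: 0.15 × 4.4 = 0.66
CYP2B6: 0.6 × 3.7 = 2.22
Other: 0.25 (unchanged)
New clearance relative to baseline: 0.66 + 2.22 + 0.25 = 3.13.
New steady-state plasma level = 50 / 3.13 = 16 mg/L (concentration scales inversely with clearance).

16 mg/L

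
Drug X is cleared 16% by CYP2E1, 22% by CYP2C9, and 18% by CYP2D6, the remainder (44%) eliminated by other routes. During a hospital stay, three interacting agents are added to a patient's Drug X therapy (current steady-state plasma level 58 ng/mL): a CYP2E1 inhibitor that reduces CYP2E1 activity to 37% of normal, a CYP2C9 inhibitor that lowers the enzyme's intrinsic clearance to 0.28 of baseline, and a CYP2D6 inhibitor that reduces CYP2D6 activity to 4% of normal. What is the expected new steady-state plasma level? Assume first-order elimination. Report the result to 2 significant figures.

The CYP2E1 pathway (16% of clearance) falls to 0.37× activity: 0.16 × 0.37 = 0.0592.
The CYP2C9 pathway (22% of clearance) falls to 0.28× activity: 0.22 × 0.28 = 0.0616.
The CYP2D6 pathway (18% of clearance) is reduced to 0.04× activity: 0.18 × 0.04 = 0.0072.
Non-CYP routes (44%) are unchanged.
CL_new/CL_old = 0.0592 + 0.0616 + 0.0072 + 0.44 = 0.568.
New steady-state plasma level = 58 / 0.568 = 1.0 × 10² ng/mL (concentration scales inversely with clearance).

1.0 × 10² ng/mL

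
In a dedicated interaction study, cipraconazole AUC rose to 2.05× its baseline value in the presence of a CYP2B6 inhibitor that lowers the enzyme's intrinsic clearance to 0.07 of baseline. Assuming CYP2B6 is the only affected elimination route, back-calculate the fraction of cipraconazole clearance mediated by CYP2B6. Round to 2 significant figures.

0.55

Let x = fm,CYP2B6. Because AUC ∝ 1/CL, relative clearance fell to 1/2.05 = 0.4878.
Only the CYP2B6 route changed, so 0.4878 = x·0.07 + (1 − x), giving x = 0.55.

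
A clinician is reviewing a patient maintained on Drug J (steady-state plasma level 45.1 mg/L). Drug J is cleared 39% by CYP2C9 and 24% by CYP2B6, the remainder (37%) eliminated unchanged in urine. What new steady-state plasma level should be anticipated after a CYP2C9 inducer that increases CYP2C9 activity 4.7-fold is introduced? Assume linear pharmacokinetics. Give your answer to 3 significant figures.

18.5 mg/L

The CYP2C9 pathway (39% of clearance) increases to 4.7× activity: 0.39 × 4.7 = 1.833.
CYP2B6 (24%) and the residual 37% are unaffected.
CL_new/CL_old = 1.833 + 0.24 + 0.37 = 2.443.
Steady-state plasma level ∝ 1/CL, so new value = 45.1 / 2.443 = 18.5 mg/L.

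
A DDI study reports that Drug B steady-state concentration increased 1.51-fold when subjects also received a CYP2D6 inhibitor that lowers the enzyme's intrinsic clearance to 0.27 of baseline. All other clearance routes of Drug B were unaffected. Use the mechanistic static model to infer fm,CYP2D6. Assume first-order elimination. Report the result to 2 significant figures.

0.46

Write x for the fraction cleared via CYP2D6. The observed steady-state concentration change means clearance fell to 1/1.51 = 0.6623 of baseline.
Only the CYP2D6 route changed, so 0.6623 = x·0.27 + (1 − x), giving x = 0.46.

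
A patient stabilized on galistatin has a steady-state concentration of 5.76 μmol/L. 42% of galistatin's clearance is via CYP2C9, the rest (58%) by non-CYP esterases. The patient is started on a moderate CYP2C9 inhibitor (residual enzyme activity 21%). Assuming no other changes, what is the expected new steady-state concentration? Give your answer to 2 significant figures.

The CYP2C9 pathway (42% of clearance) is reduced to 0.21× activity: 0.42 × 0.21 = 0.0882.
Non-CYP routes (58%) are unchanged.
Relative clearance = 0.0882 + 0.58 = 0.6682.
With dosing unchanged, steady-state concentration scales as 1/CL: 5.76 / 0.6682 = 8.6 μmol/L.

8.6 μmol/L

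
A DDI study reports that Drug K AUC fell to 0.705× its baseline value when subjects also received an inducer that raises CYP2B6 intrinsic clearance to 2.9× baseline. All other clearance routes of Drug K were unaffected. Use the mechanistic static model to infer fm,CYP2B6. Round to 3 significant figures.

0.220

CL'/CL = 1 / 0.705 = 1.418
2.9·fm + (1 − fm) = 1.418
fm = (1.418 − 1) / (2.9 − 1) = 0.220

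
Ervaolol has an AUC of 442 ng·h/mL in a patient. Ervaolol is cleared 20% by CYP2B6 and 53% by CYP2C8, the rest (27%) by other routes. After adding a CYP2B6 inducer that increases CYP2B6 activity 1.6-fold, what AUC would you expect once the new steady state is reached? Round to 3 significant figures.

395 ng·h/mL

The CYP2B6 pathway (20% of clearance) rises to 1.6× activity: 0.2 × 1.6 = 0.32.
CYP2C8 (53%) and the residual 27% are unaffected.
CL_new/CL_old = 0.32 + 0.53 + 0.27 = 1.12.
New AUC = baseline ÷ relative clearance = 442 / 1.12 = 395 ng·h/mL.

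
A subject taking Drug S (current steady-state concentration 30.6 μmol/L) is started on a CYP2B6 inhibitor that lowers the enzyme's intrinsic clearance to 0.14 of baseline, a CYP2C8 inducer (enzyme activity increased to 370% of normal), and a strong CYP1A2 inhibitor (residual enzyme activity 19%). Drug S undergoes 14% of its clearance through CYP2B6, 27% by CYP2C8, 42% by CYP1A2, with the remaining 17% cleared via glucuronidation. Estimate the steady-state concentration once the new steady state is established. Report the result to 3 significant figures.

The CYP2B6 pathway (14% of clearance) drops to 0.14× activity: 0.14 × 0.14 = 0.0196.
The CYP2C8 pathway (27% of clearance) increases to 3.7× activity: 0.27 × 3.7 = 0.999.
The CYP1A2 pathway (42% of clearance) falls to 0.19× activity: 0.42 × 0.19 = 0.0798.
Non-CYP routes (17%) are unchanged.
CL_new/CL_old = 0.0196 + 0.999 + 0.0798 + 0.17 = 1.2684.
New steady-state concentration = 30.6 / 1.2684 = 24.1 μmol/L (concentration scales inversely with clearance).

24.1 μmol/L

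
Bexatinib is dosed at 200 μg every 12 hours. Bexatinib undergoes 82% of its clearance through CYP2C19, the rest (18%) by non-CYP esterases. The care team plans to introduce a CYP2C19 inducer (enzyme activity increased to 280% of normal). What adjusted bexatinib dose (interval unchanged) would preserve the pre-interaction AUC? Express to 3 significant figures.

The CYP2C19 pathway (82% of clearance) increases to 2.8× activity: 0.82 × 2.8 = 2.296.
Non-CYP routes (18%) are unchanged.
CL_new/CL_old = 2.296 + 0.18 = 2.476.
Css,avg = (dose rate)/CL, so holding Css fixed requires dose ∝ CL: 200 × 2.476 = 495 μg.

495 μg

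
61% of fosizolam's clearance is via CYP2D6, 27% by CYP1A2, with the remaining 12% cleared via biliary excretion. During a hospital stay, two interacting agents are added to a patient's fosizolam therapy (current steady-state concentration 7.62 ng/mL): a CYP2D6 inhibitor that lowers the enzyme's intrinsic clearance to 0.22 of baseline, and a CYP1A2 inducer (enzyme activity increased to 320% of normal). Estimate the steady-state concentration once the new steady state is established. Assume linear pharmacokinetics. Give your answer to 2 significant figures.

The CYP2D6 pathway (61% of clearance) drops to 0.22× activity: 0.61 × 0.22 = 0.1342.
The CYP1A2 pathway (27% of clearance) increases to 3.2× activity: 0.27 × 3.2 = 0.864.
Non-CYP routes (12%) are unchanged.
New clearance relative to baseline: 0.1342 + 0.864 + 0.12 = 1.1182.
Dividing the baseline by the relative clearance: 7.62 / 1.1182 = 6.8 ng/mL.

6.8 ng/mL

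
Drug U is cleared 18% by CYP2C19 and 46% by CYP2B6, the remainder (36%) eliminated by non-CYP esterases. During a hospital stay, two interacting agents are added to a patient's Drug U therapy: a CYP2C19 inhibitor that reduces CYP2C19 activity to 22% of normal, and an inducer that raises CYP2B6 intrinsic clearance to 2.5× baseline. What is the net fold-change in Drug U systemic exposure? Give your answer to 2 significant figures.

0.65

The CYP2C19 pathway (18% of clearance) drops to 0.22× activity: 0.18 × 0.22 = 0.0396.
The CYP2B6 pathway (46% of clearance) is boosted to 2.5× activity: 0.46 × 2.5 = 1.15.
The remaining 36% of clearance is unaffected.
Relative clearance = 0.0396 + 1.15 + 0.36 = 1.5496.
Net systemic exposure ratio = 1 / 1.5496 = 0.65.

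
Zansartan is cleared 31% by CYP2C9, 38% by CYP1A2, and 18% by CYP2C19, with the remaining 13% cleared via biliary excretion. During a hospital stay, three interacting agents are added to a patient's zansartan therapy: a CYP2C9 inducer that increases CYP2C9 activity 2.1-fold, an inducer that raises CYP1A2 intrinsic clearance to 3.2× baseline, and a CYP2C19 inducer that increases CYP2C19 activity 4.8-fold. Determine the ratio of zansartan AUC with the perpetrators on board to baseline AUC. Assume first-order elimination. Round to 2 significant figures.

0.35

The CYP2C9 pathway (31% of clearance) is boosted to 2.1× activity: 0.31 × 2.1 = 0.651.
The CYP1A2 pathway (38% of clearance) increases to 3.2× activity: 0.38 × 3.2 = 1.216.
The CYP2C19 pathway (18% of clearance) rises to 4.8× activity: 0.18 × 4.8 = 0.864.
Non-CYP routes (13%) are unchanged.
Relative clearance = 0.651 + 1.216 + 0.864 + 0.13 = 2.861.
AUC ∝ 1/CL: fold-change = 1 / 2.861 = 0.35.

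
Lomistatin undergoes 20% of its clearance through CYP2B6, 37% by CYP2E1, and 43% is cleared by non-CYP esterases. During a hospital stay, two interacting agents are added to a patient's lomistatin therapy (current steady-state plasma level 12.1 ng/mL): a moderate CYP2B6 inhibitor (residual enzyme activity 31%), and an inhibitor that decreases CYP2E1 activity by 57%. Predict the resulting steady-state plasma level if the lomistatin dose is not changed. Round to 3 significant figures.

CYP2B6: 0.2 × 0.31 = 0.062
CYP2E1: 0.37 × 0.43 = 0.1591
Other: 0.43 (unchanged)
Relative clearance = 0.062 + 0.1591 + 0.43 = 0.6511.
Dividing the baseline by the relative clearance: 12.1 / 0.6511 = 18.6 ng/mL.

18.6 ng/mL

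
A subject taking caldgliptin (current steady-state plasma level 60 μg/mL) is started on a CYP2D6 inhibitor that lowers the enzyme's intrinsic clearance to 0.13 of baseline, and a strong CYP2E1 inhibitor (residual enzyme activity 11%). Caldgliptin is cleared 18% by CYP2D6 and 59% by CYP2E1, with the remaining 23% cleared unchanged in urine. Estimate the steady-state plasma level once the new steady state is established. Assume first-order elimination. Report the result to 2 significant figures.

The CYP2D6 pathway (18% of clearance) falls to 0.13× activity: 0.18 × 0.13 = 0.0234.
The CYP2E1 pathway (59% of clearance) drops to 0.11× activity: 0.59 × 0.11 = 0.0649.
Non-CYP routes (23%) are unchanged.
Relative clearance = 0.0234 + 0.0649 + 0.23 = 0.3183.
Dividing the baseline by the relative clearance: 60 / 0.3183 = 1.9 × 10² μg/mL.

1.9 × 10² μg/mL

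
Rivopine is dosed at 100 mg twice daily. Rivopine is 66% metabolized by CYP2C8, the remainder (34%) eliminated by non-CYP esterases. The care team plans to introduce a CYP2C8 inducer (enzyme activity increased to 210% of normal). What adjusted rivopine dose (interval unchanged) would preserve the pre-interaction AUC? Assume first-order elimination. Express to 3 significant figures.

The CYP2C8 pathway (66% of clearance) rises to 2.1× activity: 0.66 × 2.1 = 1.386.
The remaining 34% of clearance is unaffected.
CL_new/CL_old = 1.386 + 0.34 = 1.726.
Css,avg = (dose rate)/CL, so holding Css fixed requires dose ∝ CL: 100 × 1.726 = 173 mg.

173 mg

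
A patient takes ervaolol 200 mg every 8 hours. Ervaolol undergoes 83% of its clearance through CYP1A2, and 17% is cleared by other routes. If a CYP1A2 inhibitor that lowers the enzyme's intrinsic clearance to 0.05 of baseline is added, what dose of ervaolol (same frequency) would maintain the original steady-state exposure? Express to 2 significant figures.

42 mg

The CYP1A2 pathway (83% of clearance) drops to 0.05× activity: 0.83 × 0.05 = 0.0415.
The remaining 17% of clearance is unaffected.
New clearance relative to baseline: 0.0415 + 0.17 = 0.2115.
Exposure is unchanged when dose changes in proportion to clearance. New dose = 200 mg × 0.2115 = 42 mg.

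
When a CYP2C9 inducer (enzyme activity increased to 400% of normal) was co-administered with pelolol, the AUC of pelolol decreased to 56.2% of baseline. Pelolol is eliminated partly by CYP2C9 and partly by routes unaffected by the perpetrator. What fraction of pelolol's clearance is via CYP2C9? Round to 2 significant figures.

0.26

Let x = fm,CYP2C9. Because AUC ∝ 1/CL, relative clearance rose to 1/0.562 = 1.779.
Only the CYP2C9 route changed, so 1.779 = x·4 + (1 − x), giving x = 0.26.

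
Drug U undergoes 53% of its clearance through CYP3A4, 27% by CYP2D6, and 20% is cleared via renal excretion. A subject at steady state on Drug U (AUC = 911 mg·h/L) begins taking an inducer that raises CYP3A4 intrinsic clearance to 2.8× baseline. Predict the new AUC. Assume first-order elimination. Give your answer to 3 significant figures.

466 mg·h/L

CYP3A4: 0.53 × 2.8 = 1.484
CYP2D6: 0.27 (unchanged)
Other: 0.2 (unchanged)
CL_new/CL_old = 1.484 + 0.27 + 0.2 = 1.954.
With dosing unchanged, AUC scales as 1/CL: 911 / 1.954 = 466 mg·h/L.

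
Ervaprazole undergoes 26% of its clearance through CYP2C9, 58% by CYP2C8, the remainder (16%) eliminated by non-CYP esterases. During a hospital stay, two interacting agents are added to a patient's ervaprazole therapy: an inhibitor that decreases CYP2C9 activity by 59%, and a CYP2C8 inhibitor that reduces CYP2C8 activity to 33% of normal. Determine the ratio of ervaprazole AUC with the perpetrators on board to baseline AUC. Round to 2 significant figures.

2.2

The CYP2C9 pathway (26% of clearance) is reduced to 0.41× activity: 0.26 × 0.41 = 0.1066.
The CYP2C8 pathway (58% of clearance) falls to 0.33× activity: 0.58 × 0.33 = 0.1914.
The remaining 16% of clearance is unaffected.
New clearance relative to baseline: 0.1066 + 0.1914 + 0.16 = 0.458.
AUC ∝ 1/CL: fold-change = 1 / 0.458 = 2.2.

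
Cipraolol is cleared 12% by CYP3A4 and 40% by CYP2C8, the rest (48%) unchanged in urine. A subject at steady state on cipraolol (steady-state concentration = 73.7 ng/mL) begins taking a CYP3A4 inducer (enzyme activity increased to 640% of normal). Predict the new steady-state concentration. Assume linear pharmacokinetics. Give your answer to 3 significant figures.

CYP3A4: 0.12 × 6.4 = 0.768
CYP2C8: 0.4 (unchanged)
Other: 0.48 (unchanged)
CL_new/CL_old = 0.768 + 0.4 + 0.48 = 1.648.
Steady-state concentration ∝ 1/CL, so new value = 73.7 / 1.648 = 44.7 ng/mL.

44.7 ng/mL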